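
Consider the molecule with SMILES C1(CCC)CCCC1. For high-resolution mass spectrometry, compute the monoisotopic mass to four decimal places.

Atom tally by fragment:
  cyclopentane ring core → C:5 H:10
  (− 1 ring H displaced by substituents)
  + CH2CH2CH3 → C:3 H:7
Element totals:
  C: 8
  H: 16
Molecular formula: C8H16.
  M = 8(12.0) + 16(1.007825)
    = 96.000000 + 16.125200 = 112.125200

112.1252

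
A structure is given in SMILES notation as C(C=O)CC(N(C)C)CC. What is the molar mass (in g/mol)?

143.23 g/mol

Atom tally by fragment:
  OHCCH2 → C:2 H:3 O:1
  CH2 → C:1 H:2
  CH(N(CH3)2) → C:3 H:7 N:1
  CH2 → C:1 H:2
  CH3 → C:1 H:3
Element totals:
  C: 8
  H: 17
  N: 1
  O: 1
Molecular formula: C8H17NO.
  M = 8(12.011) + 17(1.008) + 14.007 + 15.999
    = 96.088 + 17.136 + 14.007 + 15.999 = 143.230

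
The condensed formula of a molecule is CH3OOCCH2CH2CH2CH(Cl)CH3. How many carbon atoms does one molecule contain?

7

Element totals:
  C: 7
  H: 13
  Cl: 1
  O: 2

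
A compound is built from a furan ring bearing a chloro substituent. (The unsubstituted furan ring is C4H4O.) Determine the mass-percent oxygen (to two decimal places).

Atom tally by fragment:
  furan ring core → C:4 H:4 O:1
  (− 1 ring H displaced by substituents)
  + Cl → Cl:1
Element totals:
  C: 4
  H: 3
  Cl: 1
  O: 1
Molecular formula: C4H3ClO.
Molar mass = 102.517 g/mol.
Mass from O: 1 × 15.999 = 15.999 g/mol.
%O = 15.999 / 102.517 × 100 = 15.61%.

15.61%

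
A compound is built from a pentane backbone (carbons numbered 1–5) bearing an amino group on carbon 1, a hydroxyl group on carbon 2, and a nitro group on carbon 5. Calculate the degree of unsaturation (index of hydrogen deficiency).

Atom tally by fragment:
  H2NCH2 → C:1 H:4 N:1
  CH(OH) → C:1 H:2 O:1
  CH2 → C:1 H:2
  CH2 → C:1 H:2
  CH2NO2 → C:1 H:2 N:1 O:2
Element totals:
  C: 5
  H: 12
  N: 2
  O: 3
Molecular formula: C5H12N2O3.
DoU = (2C + 2 + N − H − X) / 2 = (2·5 + 2 + 2 − 12 − 0) / 2 = 1.

1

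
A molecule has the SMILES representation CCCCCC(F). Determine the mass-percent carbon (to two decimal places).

69.18%

Atom tally by fragment:
  CH3 → C:1 H:3
  CH2 → C:1 H:2
  CH2 → C:1 H:2
  CH2 → C:1 H:2
  CH2 → C:1 H:2
  CH2F → C:1 H:2 F:1
Element totals:
  C: 6
  H: 13
  F: 1
Molecular formula: C6H13F.
Molar mass = 104.168 g/mol.
Mass from C: 6 × 12.011 = 72.066 g/mol.
%C = 72.066 / 104.168 × 100 = 69.18%.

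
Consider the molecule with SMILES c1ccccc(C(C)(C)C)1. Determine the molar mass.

Atom tally by fragment:
  benzene ring core → C:6 H:6
  (− 1 ring H displaced by substituents)
  + C(CH3)3 → C:4 H:9
Element totals:
  C: 10
  H: 14
Molecular formula: C10H14.
  M = 10(12.011) + 14(1.008)
    = 120.110 + 14.112 = 134.222

134.22 g/mol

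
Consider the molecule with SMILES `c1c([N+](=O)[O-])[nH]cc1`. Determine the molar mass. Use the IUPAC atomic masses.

112.09 g/mol

Atom tally by fragment:
  pyrrole ring core → C:4 H:5 N:1
  (− 1 ring H displaced by substituents)
  + NO2 → N:1 O:2
Element totals:
  C: 4
  H: 4
  N: 2
  O: 2
Molecular formula: C4H4N2O2.
  M = 4(12.011) + 4(1.008) + 2(14.007) + 2(15.999)
    = 48.044 + 4.032 + 28.014 + 31.998 = 112.088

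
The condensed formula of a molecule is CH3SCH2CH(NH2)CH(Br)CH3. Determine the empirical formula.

Element totals:
  C: 5
  H: 12
  Br: 1
  N: 1
  S: 1
Molecular formula: C5H12BrNS.
gcd of subscripts (1, 5, 12, 1, 1) = 1, so the empirical formula equals the molecular formula.

C5H12BrNS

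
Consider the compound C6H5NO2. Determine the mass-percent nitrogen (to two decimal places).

Atom tally by fragment:
  benzene ring core → C:6 H:6
  (− 1 ring H displaced by substituents)
  + NO2 → N:1 O:2
Element totals:
  C: 6
  H: 5
  N: 1
  O: 2
Molecular formula: C6H5NO2.
Molar mass = 123.111 g/mol.
Mass from N: 1 × 14.007 = 14.007 g/mol.
%N = 14.007 / 123.111 × 100 = 11.38%.

11.38%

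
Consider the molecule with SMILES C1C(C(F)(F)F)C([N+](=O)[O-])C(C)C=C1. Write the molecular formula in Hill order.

C8H10F3NO2

Atom tally by fragment:
  cyclohexene ring core → C:6 H:10
  (− 3 ring H displaced by substituents)
  + CF3 → C:1 F:3
  + NO2 → N:1 O:2
  + CH3 → C:1 H:3
Element totals:
  C: 8
  H: 10
  F: 3
  N: 1
  O: 2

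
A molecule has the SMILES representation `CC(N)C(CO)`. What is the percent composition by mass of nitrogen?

Atom tally by fragment:
  CH3 → C:1 H:3
  CH(NH2) → C:1 H:3 N:1
  CH2CH2OH → C:2 H:5 O:1
Element totals:
  C: 4
  H: 11
  N: 1
  O: 1
Molecular formula: C4H11NO.
Molar mass = 89.138 g/mol.
Mass from N: 1 × 14.007 = 14.007 g/mol.
%N = 14.007 / 89.138 × 100 = 15.71%.

15.71%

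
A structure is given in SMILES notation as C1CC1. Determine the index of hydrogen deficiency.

Atom tally by fragment:
  cyclopropane ring core → C:3 H:6
Element totals:
  C: 3
  H: 6
Molecular formula: C3H6.
DoU = (2C + 2 + N − H − X) / 2 = (2·3 + 2 + 0 − 6 − 0) / 2 = 1.

1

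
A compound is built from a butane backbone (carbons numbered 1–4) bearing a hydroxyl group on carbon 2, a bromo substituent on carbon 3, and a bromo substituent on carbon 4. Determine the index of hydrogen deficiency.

Atom tally by fragment:
  CH3 → C:1 H:3
  CH(OH) → C:1 H:2 O:1
  CH(Br) → C:1 H:1 Br:1
  CH2Br → C:1 H:2 Br:1
Element totals:
  C: 4
  H: 8
  Br: 2
  O: 1
Molecular formula: C4H8Br2O.
DoU = (2C + 2 + N − H − X) / 2 = (2·4 + 2 + 0 − 8 − 2) / 2 = 0.

0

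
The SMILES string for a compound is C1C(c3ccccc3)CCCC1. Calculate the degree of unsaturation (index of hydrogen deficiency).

Atom tally by fragment:
  cyclohexane ring core → C:6 H:12
  (− 1 ring H displaced by substituents)
  + C6H5 → C:6 H:5
Element totals:
  C: 12
  H: 16
Molecular formula: C12H16.
DoU = (2C + 2 + N − H − X) / 2 = (2·12 + 2 + 0 − 16 − 0) / 2 = 5.

5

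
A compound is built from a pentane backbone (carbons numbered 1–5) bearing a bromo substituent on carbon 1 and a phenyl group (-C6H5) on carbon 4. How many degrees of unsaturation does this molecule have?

Atom tally by fragment:
  BrCH2 → C:1 H:2 Br:1
  CH2 → C:1 H:2
  CH2 → C:1 H:2
  CH(C6H5) → C:7 H:6
  CH3 → C:1 H:3
Element totals:
  C: 11
  H: 15
  Br: 1
Molecular formula: C11H15Br.
DoU = (2C + 2 + N − H − X) / 2 = (2·11 + 2 + 0 − 15 − 1) / 2 = 4.

4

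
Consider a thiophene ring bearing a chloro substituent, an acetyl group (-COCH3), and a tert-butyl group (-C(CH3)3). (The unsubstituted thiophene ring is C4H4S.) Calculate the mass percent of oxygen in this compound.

7.38%

Atom tally by fragment:
  thiophene ring core → C:4 H:4 S:1
  (− 3 ring H displaced by substituents)
  + Cl → Cl:1
  + COCH3 → C:2 H:3 O:1
  + C(CH3)3 → C:4 H:9
Element totals:
  C: 10
  H: 13
  Cl: 1
  O: 1
  S: 1
Molecular formula: C10H13ClOS.
Molar mass = 216.723 g/mol.
Mass from O: 1 × 15.999 = 15.999 g/mol.
%O = 15.999 / 216.723 × 100 = 7.38%.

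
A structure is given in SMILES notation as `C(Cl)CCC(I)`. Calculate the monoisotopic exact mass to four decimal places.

217.9359

Atom tally by fragment:
  ClCH2 → C:1 H:2 Cl:1
  CH2 → C:1 H:2
  CH2 → C:1 H:2
  CH2I → C:1 H:2 I:1
Element totals:
  C: 4
  H: 8
  Cl: 1
  I: 1
Molecular formula: C4H8ClI.
  M = 4(12.0) + 8(1.007825) + 34.968853 + 126.904472
    = 48.000000 + 8.062600 + 34.968853 + 126.904472 = 217.935925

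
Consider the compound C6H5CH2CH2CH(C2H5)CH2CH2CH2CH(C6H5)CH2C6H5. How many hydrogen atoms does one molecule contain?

Atom tally by fragment:
  C6H5CH2 → C:7 H:7
  CH2 → C:1 H:2
  CH(C2H5) → C:3 H:6
  CH2 → C:1 H:2
  CH2 → C:1 H:2
  CH2 → C:1 H:2
  CH(C6H5) → C:7 H:6
  CH2C6H5 → C:7 H:7
Element totals:
  C: 28
  H: 34

34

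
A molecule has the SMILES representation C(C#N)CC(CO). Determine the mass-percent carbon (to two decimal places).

Atom tally by fragment:
  NCCH2 → C:2 H:2 N:1
  CH2 → C:1 H:2
  CH2CH2OH → C:2 H:5 O:1
Element totals:
  C: 5
  H: 9
  N: 1
  O: 1
Molecular formula: C5H9NO.
Molar mass = 99.133 g/mol.
Mass from C: 5 × 12.011 = 60.055 g/mol.
%C = 60.055 / 99.133 × 100 = 60.58%.

60.58%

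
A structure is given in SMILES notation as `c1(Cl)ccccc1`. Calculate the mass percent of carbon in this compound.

64.03%

Atom tally by fragment:
  benzene ring core → C:6 H:6
  (− 1 ring H displaced by substituents)
  + Cl → Cl:1
Element totals:
  C: 6
  H: 5
  Cl: 1
Molecular formula: C6H5Cl.
Molar mass = 112.556 g/mol.
Mass from C: 6 × 12.011 = 72.066 g/mol.
%C = 72.066 / 112.556 × 100 = 64.03%.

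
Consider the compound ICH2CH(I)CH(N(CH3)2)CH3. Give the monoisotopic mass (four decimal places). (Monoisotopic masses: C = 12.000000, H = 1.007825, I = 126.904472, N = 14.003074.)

Element totals:
  C: 6
  H: 13
  I: 2
  N: 1
Molecular formula: C6H13I2N.
  M = 6(12.0) + 13(1.007825) + 2(126.904472) + 14.003074
    = 72.000000 + 13.101725 + 253.808944 + 14.003074 = 352.913743

352.9137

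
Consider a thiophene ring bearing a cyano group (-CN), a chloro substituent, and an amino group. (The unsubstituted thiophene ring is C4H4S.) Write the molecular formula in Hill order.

Atom tally by fragment:
  thiophene ring core → C:4 H:4 S:1
  (− 3 ring H displaced by substituents)
  + CN → C:1 N:1
  + Cl → Cl:1
  + NH2 → N:1 H:2
Element totals:
  C: 5
  H: 3
  Cl: 1
  N: 2
  S: 1

C5H3ClN2S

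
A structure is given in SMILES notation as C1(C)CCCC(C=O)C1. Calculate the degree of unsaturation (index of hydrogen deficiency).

2

Atom tally by fragment:
  cyclohexane ring core → C:6 H:12
  (− 2 ring H displaced by substituents)
  + CH3 → C:1 H:3
  + CHO → C:1 H:1 O:1
Element totals:
  C: 8
  H: 14
  O: 1
Molecular formula: C8H14O.
DoU = (2C + 2 + N − H − X) / 2 = (2·8 + 2 + 0 − 14 − 0) / 2 = 2.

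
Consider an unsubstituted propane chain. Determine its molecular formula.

C3H8

Atom tally by fragment:
  CH3 → C:1 H:3
  CH2 → C:1 H:2
  CH3 → C:1 H:3
Element totals:
  C: 3
  H: 8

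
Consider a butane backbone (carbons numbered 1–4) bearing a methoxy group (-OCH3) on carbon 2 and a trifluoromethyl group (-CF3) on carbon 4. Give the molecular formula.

Atom tally by fragment:
  CH3 → C:1 H:3
  CH(OCH3) → C:2 H:4 O:1
  CH2 → C:1 H:2
  CH2CF3 → C:2 H:2 F:3
Element totals:
  C: 6
  H: 11
  F: 3
  O: 1

C6H11F3O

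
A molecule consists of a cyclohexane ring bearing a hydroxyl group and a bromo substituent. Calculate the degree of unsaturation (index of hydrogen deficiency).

1

Atom tally by fragment:
  cyclohexane ring core → C:6 H:12
  (− 2 ring H displaced by substituents)
  + OH → O:1 H:1
  + Br → Br:1
Element totals:
  C: 6
  H: 11
  Br: 1
  O: 1
Molecular formula: C6H11BrO.
DoU = (2C + 2 + N − H − X) / 2 = (2·6 + 2 + 0 − 11 − 1) / 2 = 1.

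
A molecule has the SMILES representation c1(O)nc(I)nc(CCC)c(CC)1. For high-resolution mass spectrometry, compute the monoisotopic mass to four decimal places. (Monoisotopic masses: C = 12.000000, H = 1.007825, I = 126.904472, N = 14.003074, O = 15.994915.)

292.0073

Atom tally by fragment:
  pyrimidine ring core → C:4 H:4 N:2
  (− 4 ring H displaced by substituents)
  + OH → O:1 H:1
  + I → I:1
  + CH2CH2CH3 → C:3 H:7
  + C2H5 → C:2 H:5
Element totals:
  C: 9
  H: 13
  I: 1
  N: 2
  O: 1
Molecular formula: C9H13IN2O.
  M = 9(12.0) + 13(1.007825) + 126.904472 + 2(14.003074) + 15.994915
    = 108.000000 + 13.101725 + 126.904472 + 28.006148 + 15.994915 = 292.007260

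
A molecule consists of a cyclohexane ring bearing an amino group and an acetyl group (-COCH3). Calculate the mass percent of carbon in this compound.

68.04%

Atom tally by fragment:
  cyclohexane ring core → C:6 H:12
  (− 2 ring H displaced by substituents)
  + NH2 → N:1 H:2
  + COCH3 → C:2 H:3 O:1
Element totals:
  C: 8
  H: 15
  N: 1
  O: 1
Molecular formula: C8H15NO.
Molar mass = 141.214 g/mol.
Mass from C: 8 × 12.011 = 96.088 g/mol.
%C = 96.088 / 141.214 × 100 = 68.04%.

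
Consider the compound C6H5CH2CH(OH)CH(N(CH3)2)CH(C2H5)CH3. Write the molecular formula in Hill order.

C15H25NO

Atom tally by fragment:
  C6H5CH2 → C:7 H:7
  CH(OH) → C:1 H:2 O:1
  CH(N(CH3)2) → C:3 H:7 N:1
  CH(C2H5) → C:3 H:6
  CH3 → C:1 H:3
Element totals:
  C: 15
  H: 25
  N: 1
  O: 1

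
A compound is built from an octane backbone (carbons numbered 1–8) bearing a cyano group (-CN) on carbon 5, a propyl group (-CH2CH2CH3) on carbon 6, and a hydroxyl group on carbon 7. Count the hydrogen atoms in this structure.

Atom tally by fragment:
  CH3 → C:1 H:3
  CH2 → C:1 H:2
  CH2 → C:1 H:2
  CH2 → C:1 H:2
  CH(CN) → C:2 H:1 N:1
  CH(CH2CH2CH3) → C:4 H:8
  CH(OH) → C:1 H:2 O:1
  CH3 → C:1 H:3
Element totals:
  C: 12
  H: 23
  N: 1
  O: 1

23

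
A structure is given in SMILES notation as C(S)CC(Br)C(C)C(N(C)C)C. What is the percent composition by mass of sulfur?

12.61%

Atom tally by fragment:
  HSCH2 → C:1 H:3 S:1
  CH2 → C:1 H:2
  CH(Br) → C:1 H:1 Br:1
  CH(CH3) → C:2 H:4
  CH(N(CH3)2) → C:3 H:7 N:1
  CH3 → C:1 H:3
Element totals:
  C: 9
  H: 20
  Br: 1
  N: 1
  S: 1
Molecular formula: C9H20BrNS.
Molar mass = 254.230 g/mol.
Mass from S: 1 × 32.06 = 32.060 g/mol.
%S = 32.060 / 254.230 × 100 = 12.61%.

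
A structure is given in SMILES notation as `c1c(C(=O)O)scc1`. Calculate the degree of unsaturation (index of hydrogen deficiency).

Atom tally by fragment:
  thiophene ring core → C:4 H:4 S:1
  (− 1 ring H displaced by substituents)
  + COOH → C:1 H:1 O:2
Element totals:
  C: 5
  H: 4
  O: 2
  S: 1
Molecular formula: C5H4O2S.
DoU = (2C + 2 + N − H − X) / 2 = (2·5 + 2 + 0 − 4 − 0) / 2 = 4.

4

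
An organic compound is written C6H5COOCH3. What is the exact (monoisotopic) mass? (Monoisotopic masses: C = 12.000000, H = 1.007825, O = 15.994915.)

Atom tally by fragment:
  benzene ring core → C:6 H:6
  (− 1 ring H displaced by substituents)
  + COOCH3 → C:2 H:3 O:2
Element totals:
  C: 8
  H: 8
  O: 2
Molecular formula: C8H8O2.
  M = 8(12.0) + 8(1.007825) + 2(15.994915)
    = 96.000000 + 8.062600 + 31.989830 = 136.052430

136.0524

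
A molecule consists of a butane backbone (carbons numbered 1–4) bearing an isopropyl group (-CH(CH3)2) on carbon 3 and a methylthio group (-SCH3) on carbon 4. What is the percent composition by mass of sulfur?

21.92%

Atom tally by fragment:
  CH3 → C:1 H:3
  CH2 → C:1 H:2
  CH(CH(CH3)2) → C:4 H:8
  CH2SCH3 → C:2 H:5 S:1
Element totals:
  C: 8
  H: 18
  S: 1
Molecular formula: C8H18S.
Molar mass = 146.292 g/mol.
Mass from S: 1 × 32.06 = 32.060 g/mol.
%S = 32.060 / 146.292 × 100 = 21.92%.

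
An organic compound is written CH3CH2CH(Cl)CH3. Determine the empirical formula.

C4H9Cl

Element totals:
  C: 4
  H: 9
  Cl: 1
Molecular formula: C4H9Cl.
gcd of subscripts (4, 1, 9) = 1, so the empirical formula equals the molecular formula.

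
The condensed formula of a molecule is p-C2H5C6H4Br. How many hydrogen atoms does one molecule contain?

Atom tally by fragment:
  benzene ring core → C:6 H:6
  (− 2 ring H displaced by substituents)
  + C2H5 → C:2 H:5
  + Br → Br:1
Element totals:
  C: 8
  H: 9
  Br: 1

9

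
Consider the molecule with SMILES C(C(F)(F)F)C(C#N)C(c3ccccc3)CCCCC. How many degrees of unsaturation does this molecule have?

Atom tally by fragment:
  F3CCH2 → C:2 H:2 F:3
  CH(CN) → C:2 H:1 N:1
  CH(C6H5) → C:7 H:6
  CH2 → C:1 H:2
  CH2 → C:1 H:2
  CH2 → C:1 H:2
  CH2 → C:1 H:2
  CH3 → C:1 H:3
Element totals:
  C: 16
  H: 20
  F: 3
  N: 1
Molecular formula: C16H20F3N.
DoU = (2C + 2 + N − H − X) / 2 = (2·16 + 2 + 1 − 20 − 3) / 2 = 6.

6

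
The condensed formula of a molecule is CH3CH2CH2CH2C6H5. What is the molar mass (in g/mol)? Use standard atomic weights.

Atom tally by fragment:
  CH3 → C:1 H:3
  CH2 → C:1 H:2
  CH2 → C:1 H:2
  CH2C6H5 → C:7 H:7
Element totals:
  C: 10
  H: 14
Molecular formula: C10H14.
  M = 10(12.011) + 14(1.008)
    = 120.110 + 14.112 = 134.222

134.22 g/mol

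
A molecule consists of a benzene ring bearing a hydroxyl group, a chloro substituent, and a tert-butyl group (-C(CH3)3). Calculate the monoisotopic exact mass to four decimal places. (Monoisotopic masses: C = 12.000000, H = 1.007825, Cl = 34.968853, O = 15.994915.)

184.0655

Atom tally by fragment:
  benzene ring core → C:6 H:6
  (− 3 ring H displaced by substituents)
  + OH → O:1 H:1
  + Cl → Cl:1
  + C(CH3)3 → C:4 H:9
Element totals:
  C: 10
  H: 13
  Cl: 1
  O: 1
Molecular formula: C10H13ClO.
  M = 10(12.0) + 13(1.007825) + 34.968853 + 15.994915
    = 120.000000 + 13.101725 + 34.968853 + 15.994915 = 184.065493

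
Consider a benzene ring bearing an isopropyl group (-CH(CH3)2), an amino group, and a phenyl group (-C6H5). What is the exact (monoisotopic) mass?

Atom tally by fragment:
  benzene ring core → C:6 H:6
  (− 3 ring H displaced by substituents)
  + CH(CH3)2 → C:3 H:7
  + NH2 → N:1 H:2
  + C6H5 → C:6 H:5
Element totals:
  C: 15
  H: 17
  N: 1
Molecular formula: C15H17N.
  M = 15(12.0) + 17(1.007825) + 14.003074
    = 180.000000 + 17.133025 + 14.003074 = 211.136099

211.1361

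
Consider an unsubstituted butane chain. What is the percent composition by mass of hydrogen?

17.34%

Atom tally by fragment:
  CH3 → C:1 H:3
  CH2 → C:1 H:2
  CH2 → C:1 H:2
  CH3 → C:1 H:3
Element totals:
  C: 4
  H: 10
Molecular formula: C4H10.
Molar mass = 58.124 g/mol.
Mass from H: 10 × 1.008 = 10.080 g/mol.
%H = 10.080 / 58.124 × 100 = 17.34%.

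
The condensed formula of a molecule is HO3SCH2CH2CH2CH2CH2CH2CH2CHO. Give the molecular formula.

C8H16O4S

Atom tally by fragment:
  HO3SCH2 → C:1 H:3 S:1 O:3
  CH2 → C:1 H:2
  CH2 → C:1 H:2
  CH2 → C:1 H:2
  CH2 → C:1 H:2
  CH2 → C:1 H:2
  CH2CHO → C:2 H:3 O:1
Element totals:
  C: 8
  H: 16
  O: 4
  S: 1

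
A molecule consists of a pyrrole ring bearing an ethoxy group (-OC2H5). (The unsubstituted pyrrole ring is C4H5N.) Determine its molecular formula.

Atom tally by fragment:
  pyrrole ring core → C:4 H:5 N:1
  (− 1 ring H displaced by substituents)
  + OC2H5 → C:2 H:5 O:1
Element totals:
  C: 6
  H: 9
  N: 1
  O: 1

C6H9NO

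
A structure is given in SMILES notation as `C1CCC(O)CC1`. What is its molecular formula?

Atom tally by fragment:
  cyclohexane ring core → C:6 H:12
  (− 1 ring H displaced by substituents)
  + OH → O:1 H:1
Element totals:
  C: 6
  H: 12
  O: 1

C6H12O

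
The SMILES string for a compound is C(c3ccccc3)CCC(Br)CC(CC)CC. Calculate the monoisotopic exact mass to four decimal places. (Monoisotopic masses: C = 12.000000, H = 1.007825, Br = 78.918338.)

Atom tally by fragment:
  C6H5CH2 → C:7 H:7
  CH2 → C:1 H:2
  CH2 → C:1 H:2
  CH(Br) → C:1 H:1 Br:1
  CH2 → C:1 H:2
  CH(C2H5) → C:3 H:6
  CH2 → C:1 H:2
  CH3 → C:1 H:3
Element totals:
  C: 16
  H: 25
  Br: 1
Molecular formula: C16H25Br.
  M = 16(12.0) + 25(1.007825) + 78.918338
    = 192.000000 + 25.195625 + 78.918338 = 296.113963

296.1140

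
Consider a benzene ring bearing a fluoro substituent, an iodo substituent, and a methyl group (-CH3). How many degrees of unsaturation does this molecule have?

4

Atom tally by fragment:
  benzene ring core → C:6 H:6
  (− 3 ring H displaced by substituents)
  + F → F:1
  + I → I:1
  + CH3 → C:1 H:3
Element totals:
  C: 7
  H: 6
  F: 1
  I: 1
Molecular formula: C7H6FI.
DoU = (2C + 2 + N − H − X) / 2 = (2·7 + 2 + 0 − 6 − 2) / 2 = 4.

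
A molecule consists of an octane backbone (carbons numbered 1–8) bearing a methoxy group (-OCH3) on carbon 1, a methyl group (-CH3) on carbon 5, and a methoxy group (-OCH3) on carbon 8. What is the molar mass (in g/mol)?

188.31 g/mol

Atom tally by fragment:
  CH3OCH2 → C:2 H:5 O:1
  CH2 → C:1 H:2
  CH2 → C:1 H:2
  CH2 → C:1 H:2
  CH(CH3) → C:2 H:4
  CH2 → C:1 H:2
  CH2 → C:1 H:2
  CH2OCH3 → C:2 H:5 O:1
Element totals:
  C: 11
  H: 24
  O: 2
Molecular formula: C11H24O2.
  M = 11(12.011) + 24(1.008) + 2(15.999)
    = 132.121 + 24.192 + 31.998 = 188.311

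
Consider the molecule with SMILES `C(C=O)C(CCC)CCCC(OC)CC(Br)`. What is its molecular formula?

Atom tally by fragment:
  OHCCH2 → C:2 H:3 O:1
  CH(CH2CH2CH3) → C:4 H:8
  CH2 → C:1 H:2
  CH2 → C:1 H:2
  CH2 → C:1 H:2
  CH(OCH3) → C:2 H:4 O:1
  CH2 → C:1 H:2
  CH2Br → C:1 H:2 Br:1
Element totals:
  C: 13
  H: 25
  Br: 1
  O: 2

C13H25BrO2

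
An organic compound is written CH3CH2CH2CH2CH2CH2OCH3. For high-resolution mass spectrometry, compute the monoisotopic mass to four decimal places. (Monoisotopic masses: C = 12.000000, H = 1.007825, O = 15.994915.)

Element totals:
  C: 7
  H: 16
  O: 1
Molecular formula: C7H16O.
  M = 7(12.0) + 16(1.007825) + 15.994915
    = 84.000000 + 16.125200 + 15.994915 = 116.120115

116.1201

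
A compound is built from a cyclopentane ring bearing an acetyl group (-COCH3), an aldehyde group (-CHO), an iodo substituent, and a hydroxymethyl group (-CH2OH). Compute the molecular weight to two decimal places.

Atom tally by fragment:
  cyclopentane ring core → C:5 H:10
  (− 4 ring H displaced by substituents)
  + COCH3 → C:2 H:3 O:1
  + CHO → C:1 H:1 O:1
  + I → I:1
  + CH2OH → C:1 H:3 O:1
Element totals:
  C: 9
  H: 13
  I: 1
  O: 3
Molecular formula: C9H13IO3.
  M = 9(12.011) + 13(1.008) + 126.904 + 3(15.999)
    = 108.099 + 13.104 + 126.904 + 47.997 = 296.104

296.10 g/mol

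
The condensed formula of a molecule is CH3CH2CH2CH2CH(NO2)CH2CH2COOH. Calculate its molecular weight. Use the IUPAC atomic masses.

189.21 g/mol

Element totals:
  C: 8
  H: 15
  N: 1
  O: 4
Molecular formula: C8H15NO4.
  M = 8(12.011) + 15(1.008) + 14.007 + 4(15.999)
    = 96.088 + 15.120 + 14.007 + 63.996 = 189.211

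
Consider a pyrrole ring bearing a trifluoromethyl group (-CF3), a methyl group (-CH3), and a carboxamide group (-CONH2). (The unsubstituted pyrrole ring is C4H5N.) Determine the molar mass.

Atom tally by fragment:
  pyrrole ring core → C:4 H:5 N:1
  (− 3 ring H displaced by substituents)
  + CF3 → C:1 F:3
  + CH3 → C:1 H:3
  + CONH2 → C:1 H:2 O:1 N:1
Element totals:
  C: 7
  H: 7
  F: 3
  N: 2
  O: 1
Molecular formula: C7H7F3N2O.
  M = 7(12.011) + 7(1.008) + 3(18.998) + 2(14.007) + 15.999
    = 84.077 + 7.056 + 56.994 + 28.014 + 15.999 = 192.140

192.14 g/mol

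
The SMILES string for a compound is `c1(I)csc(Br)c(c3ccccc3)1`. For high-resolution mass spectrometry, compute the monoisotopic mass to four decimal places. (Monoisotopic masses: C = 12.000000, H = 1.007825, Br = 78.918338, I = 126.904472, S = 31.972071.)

363.8418

Atom tally by fragment:
  thiophene ring core → C:4 H:4 S:1
  (− 3 ring H displaced by substituents)
  + I → I:1
  + Br → Br:1
  + C6H5 → C:6 H:5
Element totals:
  C: 10
  H: 6
  Br: 1
  I: 1
  S: 1
Molecular formula: C10H6BrIS.
  M = 10(12.0) + 6(1.007825) + 78.918338 + 126.904472 + 31.972071
    = 120.000000 + 6.046950 + 78.918338 + 126.904472 + 31.972071 = 363.841831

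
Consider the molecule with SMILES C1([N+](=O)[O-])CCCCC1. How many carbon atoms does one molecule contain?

Atom tally by fragment:
  cyclohexane ring core → C:6 H:12
  (− 1 ring H displaced by substituents)
  + NO2 → N:1 O:2
Element totals:
  C: 6
  H: 11
  N: 1
  O: 2

6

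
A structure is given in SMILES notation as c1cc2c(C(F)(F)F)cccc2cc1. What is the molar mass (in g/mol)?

196.17 g/mol

Atom tally by fragment:
  naphthalene ring system core → C:10 H:8
  (− 1 ring H displaced by substituents)
  + CF3 → C:1 F:3
Element totals:
  C: 11
  H: 7
  F: 3
Molecular formula: C11H7F3.
  M = 11(12.011) + 7(1.008) + 3(18.998)
    = 132.121 + 7.056 + 56.994 = 196.171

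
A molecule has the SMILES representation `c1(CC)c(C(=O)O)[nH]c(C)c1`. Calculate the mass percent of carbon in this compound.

Atom tally by fragment:
  pyrrole ring core → C:4 H:5 N:1
  (− 3 ring H displaced by substituents)
  + C2H5 → C:2 H:5
  + COOH → C:1 H:1 O:2
  + CH3 → C:1 H:3
Element totals:
  C: 8
  H: 11
  N: 1
  O: 2
Molecular formula: C8H11NO2.
Molar mass = 153.181 g/mol.
Mass from C: 8 × 12.011 = 96.088 g/mol.
%C = 96.088 / 153.181 × 100 = 62.73%.

62.73%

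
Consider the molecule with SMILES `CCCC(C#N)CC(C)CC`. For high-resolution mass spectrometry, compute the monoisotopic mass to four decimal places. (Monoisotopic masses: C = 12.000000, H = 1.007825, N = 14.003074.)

Atom tally by fragment:
  CH3 → C:1 H:3
  CH2 → C:1 H:2
  CH2 → C:1 H:2
  CH(CN) → C:2 H:1 N:1
  CH2 → C:1 H:2
  CH(CH3) → C:2 H:4
  CH2 → C:1 H:2
  CH3 → C:1 H:3
Element totals:
  C: 10
  H: 19
  N: 1
Molecular formula: C10H19N.
  M = 10(12.0) + 19(1.007825) + 14.003074
    = 120.000000 + 19.148675 + 14.003074 = 153.151749

153.1517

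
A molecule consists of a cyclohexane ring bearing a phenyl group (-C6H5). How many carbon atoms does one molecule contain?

12

Atom tally by fragment:
  cyclohexane ring core → C:6 H:12
  (− 1 ring H displaced by substituents)
  + C6H5 → C:6 H:5
Element totals:
  C: 12
  H: 16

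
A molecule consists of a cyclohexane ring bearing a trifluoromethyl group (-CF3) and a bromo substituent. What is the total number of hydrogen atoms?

10

Atom tally by fragment:
  cyclohexane ring core → C:6 H:12
  (− 2 ring H displaced by substituents)
  + CF3 → C:1 F:3
  + Br → Br:1
Element totals:
  C: 7
  H: 10
  Br: 1
  F: 3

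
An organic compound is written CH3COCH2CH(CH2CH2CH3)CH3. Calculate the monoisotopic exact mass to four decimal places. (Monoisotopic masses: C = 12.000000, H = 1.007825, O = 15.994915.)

Atom tally by fragment:
  CH3COCH2 → C:3 H:5 O:1
  CH(CH2CH2CH3) → C:4 H:8
  CH3 → C:1 H:3
Element totals:
  C: 8
  H: 16
  O: 1
Molecular formula: C8H16O.
  M = 8(12.0) + 16(1.007825) + 15.994915
    = 96.000000 + 16.125200 + 15.994915 = 128.120115

128.1201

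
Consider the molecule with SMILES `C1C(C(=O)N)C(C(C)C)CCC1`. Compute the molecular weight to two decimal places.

Atom tally by fragment:
  cyclohexane ring core → C:6 H:12
  (− 2 ring H displaced by substituents)
  + CONH2 → C:1 H:2 O:1 N:1
  + CH(CH3)2 → C:3 H:7
Element totals:
  C: 10
  H: 19
  N: 1
  O: 1
Molecular formula: C10H19NO.
  M = 10(12.011) + 19(1.008) + 14.007 + 15.999
    = 120.110 + 19.152 + 14.007 + 15.999 = 169.268

169.27 g/mol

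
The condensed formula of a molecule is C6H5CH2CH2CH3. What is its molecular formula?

Atom tally by fragment:
  benzene ring core → C:6 H:6
  (− 1 ring H displaced by substituents)
  + CH2CH2CH3 → C:3 H:7
Element totals:
  C: 9
  H: 12

C9H12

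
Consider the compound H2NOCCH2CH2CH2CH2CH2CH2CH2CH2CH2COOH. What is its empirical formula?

Atom tally by fragment:
  H2NOCCH2 → C:2 H:4 O:1 N:1
  CH2 → C:1 H:2
  CH2 → C:1 H:2
  CH2 → C:1 H:2
  CH2 → C:1 H:2
  CH2 → C:1 H:2
  CH2 → C:1 H:2
  CH2 → C:1 H:2
  CH2COOH → C:2 H:3 O:2
Element totals:
  C: 11
  H: 21
  N: 1
  O: 3
Molecular formula: C11H21NO3.
gcd of subscripts (11, 21, 1, 3) = 1, so the empirical formula equals the molecular formula.

C11H21NO3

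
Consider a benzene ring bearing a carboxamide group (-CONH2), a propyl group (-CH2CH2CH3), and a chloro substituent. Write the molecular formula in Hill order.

Atom tally by fragment:
  benzene ring core → C:6 H:6
  (− 3 ring H displaced by substituents)
  + CONH2 → C:1 H:2 O:1 N:1
  + CH2CH2CH3 → C:3 H:7
  + Cl → Cl:1
Element totals:
  C: 10
  H: 12
  Cl: 1
  N: 1
  O: 1

C10H12ClNO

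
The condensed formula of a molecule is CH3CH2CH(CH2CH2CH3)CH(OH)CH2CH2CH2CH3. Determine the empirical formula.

C11H24O

Atom tally by fragment:
  CH3 → C:1 H:3
  CH2 → C:1 H:2
  CH(CH2CH2CH3) → C:4 H:8
  CH(OH) → C:1 H:2 O:1
  CH2 → C:1 H:2
  CH2 → C:1 H:2
  CH2 → C:1 H:2
  CH3 → C:1 H:3
Element totals:
  C: 11
  H: 24
  O: 1
Molecular formula: C11H24O.
gcd of subscripts (11, 24, 1) = 1, so the empirical formula equals the molecular formula.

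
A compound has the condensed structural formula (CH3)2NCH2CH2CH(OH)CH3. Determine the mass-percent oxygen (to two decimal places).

13.65%

Atom tally by fragment:
  (CH3)2NCH2 → C:3 H:8 N:1
  CH2 → C:1 H:2
  CH(OH) → C:1 H:2 O:1
  CH3 → C:1 H:3
Element totals:
  C: 6
  H: 15
  N: 1
  O: 1
Molecular formula: C6H15NO.
Molar mass = 117.192 g/mol.
Mass from O: 1 × 15.999 = 15.999 g/mol.
%O = 15.999 / 117.192 × 100 = 13.65%.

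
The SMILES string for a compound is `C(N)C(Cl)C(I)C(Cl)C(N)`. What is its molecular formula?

C5H11Cl2IN2

Atom tally by fragment:
  H2NCH2 → C:1 H:4 N:1
  CH(Cl) → C:1 H:1 Cl:1
  CH(I) → C:1 H:1 I:1
  CH(Cl) → C:1 H:1 Cl:1
  CH2NH2 → C:1 H:4 N:1
Element totals:
  C: 5
  H: 11
  Cl: 2
  I: 1
  N: 2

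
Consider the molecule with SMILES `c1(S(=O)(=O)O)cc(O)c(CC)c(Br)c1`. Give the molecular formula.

Atom tally by fragment:
  benzene ring core → C:6 H:6
  (− 4 ring H displaced by substituents)
  + SO3H → S:1 O:3 H:1
  + OH → O:1 H:1
  + C2H5 → C:2 H:5
  + Br → Br:1
Element totals:
  C: 8
  H: 9
  Br: 1
  O: 4
  S: 1

C8H9BrO4S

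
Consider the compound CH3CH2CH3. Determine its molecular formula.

Element totals:
  C: 3
  H: 8

C3H8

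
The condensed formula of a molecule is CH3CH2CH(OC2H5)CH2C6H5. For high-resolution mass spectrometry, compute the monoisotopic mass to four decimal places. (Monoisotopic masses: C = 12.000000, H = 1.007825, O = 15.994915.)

178.1358

Atom tally by fragment:
  CH3 → C:1 H:3
  CH2 → C:1 H:2
  CH(OC2H5) → C:3 H:6 O:1
  CH2C6H5 → C:7 H:7
Element totals:
  C: 12
  H: 18
  O: 1
Molecular formula: C12H18O.
  M = 12(12.0) + 18(1.007825) + 15.994915
    = 144.000000 + 18.140850 + 15.994915 = 178.135765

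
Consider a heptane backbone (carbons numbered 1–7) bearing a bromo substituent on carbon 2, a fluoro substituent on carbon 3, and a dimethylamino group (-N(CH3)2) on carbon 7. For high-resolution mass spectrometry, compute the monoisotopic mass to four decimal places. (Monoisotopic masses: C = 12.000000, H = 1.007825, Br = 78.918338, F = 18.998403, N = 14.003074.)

Atom tally by fragment:
  CH3 → C:1 H:3
  CH(Br) → C:1 H:1 Br:1
  CH(F) → C:1 H:1 F:1
  CH2 → C:1 H:2
  CH2 → C:1 H:2
  CH2 → C:1 H:2
  CH2N(CH3)2 → C:3 H:8 N:1
Element totals:
  C: 9
  H: 19
  Br: 1
  F: 1
  N: 1
Molecular formula: C9H19BrFN.
  M = 9(12.0) + 19(1.007825) + 78.918338 + 18.998403 + 14.003074
    = 108.000000 + 19.148675 + 78.918338 + 18.998403 + 14.003074 = 239.068490

239.0685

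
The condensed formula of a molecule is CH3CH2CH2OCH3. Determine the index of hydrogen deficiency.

0

Atom tally by fragment:
  CH3 → C:1 H:3
  CH2 → C:1 H:2
  CH2OCH3 → C:2 H:5 O:1
Element totals:
  C: 4
  H: 10
  O: 1
Molecular formula: C4H10O.
DoU = (2C + 2 + N − H − X) / 2 = (2·4 + 2 + 0 − 10 − 0) / 2 = 0.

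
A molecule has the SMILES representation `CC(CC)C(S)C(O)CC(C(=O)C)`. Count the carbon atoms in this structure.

Atom tally by fragment:
  CH3 → C:1 H:3
  CH(C2H5) → C:3 H:6
  CH(SH) → C:1 H:2 S:1
  CH(OH) → C:1 H:2 O:1
  CH2 → C:1 H:2
  CH2COCH3 → C:3 H:5 O:1
Element totals:
  C: 10
  H: 20
  O: 2
  S: 1

10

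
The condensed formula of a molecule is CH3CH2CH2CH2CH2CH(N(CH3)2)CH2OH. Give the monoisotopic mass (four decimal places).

159.1623

Atom tally by fragment:
  CH3 → C:1 H:3
  CH2 → C:1 H:2
  CH2 → C:1 H:2
  CH2 → C:1 H:2
  CH2 → C:1 H:2
  CH(N(CH3)2) → C:3 H:7 N:1
  CH2OH → C:1 H:3 O:1
Element totals:
  C: 9
  H: 21
  N: 1
  O: 1
Molecular formula: C9H21NO.
  M = 9(12.0) + 21(1.007825) + 14.003074 + 15.994915
    = 108.000000 + 21.164325 + 14.003074 + 15.994915 = 159.162314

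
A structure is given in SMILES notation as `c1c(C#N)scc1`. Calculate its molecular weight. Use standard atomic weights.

109.15 g/mol

Atom tally by fragment:
  thiophene ring core → C:4 H:4 S:1
  (− 1 ring H displaced by substituents)
  + CN → C:1 N:1
Element totals:
  C: 5
  H: 3
  N: 1
  S: 1
Molecular formula: C5H3NS.
  M = 5(12.011) + 3(1.008) + 14.007 + 32.06
    = 60.055 + 3.024 + 14.007 + 32.060 = 109.146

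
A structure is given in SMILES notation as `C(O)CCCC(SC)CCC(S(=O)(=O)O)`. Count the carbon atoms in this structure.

9

Atom tally by fragment:
  HOCH2 → C:1 H:3 O:1
  CH2 → C:1 H:2
  CH2 → C:1 H:2
  CH2 → C:1 H:2
  CH(SCH3) → C:2 H:4 S:1
  CH2 → C:1 H:2
  CH2 → C:1 H:2
  CH2SO3H → C:1 H:3 S:1 O:3
Element totals:
  C: 9
  H: 20
  O: 4
  S: 2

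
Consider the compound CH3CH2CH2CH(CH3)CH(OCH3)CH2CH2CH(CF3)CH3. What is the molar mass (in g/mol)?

Atom tally by fragment:
  CH3 → C:1 H:3
  CH2 → C:1 H:2
  CH2 → C:1 H:2
  CH(CH3) → C:2 H:4
  CH(OCH3) → C:2 H:4 O:1
  CH2 → C:1 H:2
  CH2 → C:1 H:2
  CH(CF3) → C:2 H:1 F:3
  CH3 → C:1 H:3
Element totals:
  C: 12
  H: 23
  F: 3
  O: 1
Molecular formula: C12H23F3O.
  M = 12(12.011) + 23(1.008) + 3(18.998) + 15.999
    = 144.132 + 23.184 + 56.994 + 15.999 = 240.309

240.31 g/mol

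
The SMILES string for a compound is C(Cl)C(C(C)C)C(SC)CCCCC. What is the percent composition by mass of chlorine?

Atom tally by fragment:
  ClCH2 → C:1 H:2 Cl:1
  CH(CH(CH3)2) → C:4 H:8
  CH(SCH3) → C:2 H:4 S:1
  CH2 → C:1 H:2
  CH2 → C:1 H:2
  CH2 → C:1 H:2
  CH2 → C:1 H:2
  CH3 → C:1 H:3
Element totals:
  C: 12
  H: 25
  Cl: 1
  S: 1
Molecular formula: C12H25ClS.
Molar mass = 236.842 g/mol.
Mass from Cl: 1 × 35.45 = 35.450 g/mol.
%Cl = 35.450 / 236.842 × 100 = 14.97%.

14.97%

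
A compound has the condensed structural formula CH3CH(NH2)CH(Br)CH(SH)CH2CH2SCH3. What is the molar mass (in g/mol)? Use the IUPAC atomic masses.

258.24 g/mol

Element totals:
  C: 7
  H: 16
  Br: 1
  N: 1
  S: 2
Molecular formula: C7H16BrNS2.
  M = 7(12.011) + 16(1.008) + 79.904 + 14.007 + 2(32.06)
    = 84.077 + 16.128 + 79.904 + 14.007 + 64.120 = 258.236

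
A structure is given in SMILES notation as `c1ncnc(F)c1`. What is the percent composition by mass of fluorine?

19.37%

Atom tally by fragment:
  pyrimidine ring core → C:4 H:4 N:2
  (− 1 ring H displaced by substituents)
  + F → F:1
Element totals:
  C: 4
  H: 3
  F: 1
  N: 2
Molecular formula: C4H3FN2.
Molar mass = 98.080 g/mol.
Mass from F: 1 × 18.998 = 18.998 g/mol.
%F = 18.998 / 98.080 × 100 = 19.37%.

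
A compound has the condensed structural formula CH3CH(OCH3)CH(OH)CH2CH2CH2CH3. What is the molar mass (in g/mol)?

Atom tally by fragment:
  CH3 → C:1 H:3
  CH(OCH3) → C:2 H:4 O:1
  CH(OH) → C:1 H:2 O:1
  CH2 → C:1 H:2
  CH2 → C:1 H:2
  CH2 → C:1 H:2
  CH3 → C:1 H:3
Element totals:
  C: 8
  H: 18
  O: 2
Molecular formula: C8H18O2.
  M = 8(12.011) + 18(1.008) + 2(15.999)
    = 96.088 + 18.144 + 31.998 = 146.230

146.23 g/mol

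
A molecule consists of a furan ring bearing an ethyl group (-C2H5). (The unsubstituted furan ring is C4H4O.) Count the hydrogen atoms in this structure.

8

Atom tally by fragment:
  furan ring core → C:4 H:4 O:1
  (− 1 ring H displaced by substituents)
  + C2H5 → C:2 H:5
Element totals:
  C: 6
  H: 8
  O: 1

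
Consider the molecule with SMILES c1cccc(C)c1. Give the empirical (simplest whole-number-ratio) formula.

Atom tally by fragment:
  benzene ring core → C:6 H:6
  (− 1 ring H displaced by substituents)
  + CH3 → C:1 H:3
Element totals:
  C: 7
  H: 8
Molecular formula: C7H8.
gcd of subscripts (7, 8) = 1, so the empirical formula equals the molecular formula.

C7H8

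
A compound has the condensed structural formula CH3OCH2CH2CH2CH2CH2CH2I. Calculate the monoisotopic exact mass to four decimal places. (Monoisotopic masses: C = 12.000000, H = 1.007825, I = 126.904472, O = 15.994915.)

242.0168

Atom tally by fragment:
  CH3OCH2 → C:2 H:5 O:1
  CH2 → C:1 H:2
  CH2 → C:1 H:2
  CH2 → C:1 H:2
  CH2 → C:1 H:2
  CH2I → C:1 H:2 I:1
Element totals:
  C: 7
  H: 15
  I: 1
  O: 1
Molecular formula: C7H15IO.
  M = 7(12.0) + 15(1.007825) + 126.904472 + 15.994915
    = 84.000000 + 15.117375 + 126.904472 + 15.994915 = 242.016762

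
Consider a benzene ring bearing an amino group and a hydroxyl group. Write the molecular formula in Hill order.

Atom tally by fragment:
  benzene ring core → C:6 H:6
  (− 2 ring H displaced by substituents)
  + NH2 → N:1 H:2
  + OH → O:1 H:1
Element totals:
  C: 6
  H: 7
  N: 1
  O: 1

C6H7NO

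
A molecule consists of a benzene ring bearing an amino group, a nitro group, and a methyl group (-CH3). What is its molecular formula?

Atom tally by fragment:
  benzene ring core → C:6 H:6
  (− 3 ring H displaced by substituents)
  + NH2 → N:1 H:2
  + NO2 → N:1 O:2
  + CH3 → C:1 H:3
Element totals:
  C: 7
  H: 8
  N: 2
  O: 2

C7H8N2O2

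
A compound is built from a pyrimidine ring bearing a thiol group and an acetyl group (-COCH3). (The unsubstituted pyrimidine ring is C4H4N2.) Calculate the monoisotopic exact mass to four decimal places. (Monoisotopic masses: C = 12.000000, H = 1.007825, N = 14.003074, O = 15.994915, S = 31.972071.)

154.0201

Atom tally by fragment:
  pyrimidine ring core → C:4 H:4 N:2
  (− 2 ring H displaced by substituents)
  + SH → S:1 H:1
  + COCH3 → C:2 H:3 O:1
Element totals:
  C: 6
  H: 6
  N: 2
  O: 1
  S: 1
Molecular formula: C6H6N2OS.
  M = 6(12.0) + 6(1.007825) + 2(14.003074) + 15.994915 + 31.972071
    = 72.000000 + 6.046950 + 28.006148 + 15.994915 + 31.972071 = 154.020084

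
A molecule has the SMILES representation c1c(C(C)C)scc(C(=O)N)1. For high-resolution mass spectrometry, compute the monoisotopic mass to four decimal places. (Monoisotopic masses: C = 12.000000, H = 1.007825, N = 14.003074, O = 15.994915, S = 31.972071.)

Atom tally by fragment:
  thiophene ring core → C:4 H:4 S:1
  (− 2 ring H displaced by substituents)
  + CH(CH3)2 → C:3 H:7
  + CONH2 → C:1 H:2 O:1 N:1
Element totals:
  C: 8
  H: 11
  N: 1
  O: 1
  S: 1
Molecular formula: C8H11NOS.
  M = 8(12.0) + 11(1.007825) + 14.003074 + 15.994915 + 31.972071
    = 96.000000 + 11.086075 + 14.003074 + 15.994915 + 31.972071 = 169.056135

169.0561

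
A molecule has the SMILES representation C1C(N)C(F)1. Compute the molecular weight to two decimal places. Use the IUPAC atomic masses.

Atom tally by fragment:
  cyclopropane ring core → C:3 H:6
  (− 2 ring H displaced by substituents)
  + NH2 → N:1 H:2
  + F → F:1
Element totals:
  C: 3
  H: 6
  F: 1
  N: 1
Molecular formula: C3H6FN.
  M = 3(12.011) + 6(1.008) + 18.998 + 14.007
    = 36.033 + 6.048 + 18.998 + 14.007 = 75.086

75.09 g/mol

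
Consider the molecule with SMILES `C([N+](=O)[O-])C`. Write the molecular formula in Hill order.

C2H5NO2

Atom tally by fragment:
  O2NCH2 → C:1 H:2 N:1 O:2
  CH3 → C:1 H:3
Element totals:
  C: 2
  H: 5
  N: 1
  O: 2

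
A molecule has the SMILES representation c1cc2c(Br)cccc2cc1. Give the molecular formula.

Atom tally by fragment:
  naphthalene ring system core → C:10 H:8
  (− 1 ring H displaced by substituents)
  + Br → Br:1
Element totals:
  C: 10
  H: 7
  Br: 1

C10H7Br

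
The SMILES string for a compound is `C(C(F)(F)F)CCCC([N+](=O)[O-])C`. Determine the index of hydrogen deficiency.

Atom tally by fragment:
  F3CCH2 → C:2 H:2 F:3
  CH2 → C:1 H:2
  CH2 → C:1 H:2
  CH2 → C:1 H:2
  CH(NO2) → C:1 H:1 N:1 O:2
  CH3 → C:1 H:3
Element totals:
  C: 7
  H: 12
  F: 3
  N: 1
  O: 2
Molecular formula: C7H12F3NO2.
DoU = (2C + 2 + N − H − X) / 2 = (2·7 + 2 + 1 − 12 − 3) / 2 = 1.

1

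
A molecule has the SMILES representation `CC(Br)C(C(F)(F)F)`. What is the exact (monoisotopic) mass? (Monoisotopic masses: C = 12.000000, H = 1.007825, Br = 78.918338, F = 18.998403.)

Atom tally by fragment:
  CH3 → C:1 H:3
  CH(Br) → C:1 H:1 Br:1
  CH2CF3 → C:2 H:2 F:3
Element totals:
  C: 4
  H: 6
  Br: 1
  F: 3
Molecular formula: C4H6BrF3.
  M = 4(12.0) + 6(1.007825) + 78.918338 + 3(18.998403)
    = 48.000000 + 6.046950 + 78.918338 + 56.995209 = 189.960497

189.9605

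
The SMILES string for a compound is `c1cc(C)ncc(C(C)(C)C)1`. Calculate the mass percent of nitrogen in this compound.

9.39%

Atom tally by fragment:
  pyridine ring core → C:5 H:5 N:1
  (− 2 ring H displaced by substituents)
  + CH3 → C:1 H:3
  + C(CH3)3 → C:4 H:9
Element totals:
  C: 10
  H: 15
  N: 1
Molecular formula: C10H15N.
Molar mass = 149.237 g/mol.
Mass from N: 1 × 14.007 = 14.007 g/mol.
%N = 14.007 / 149.237 × 100 = 9.39%.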